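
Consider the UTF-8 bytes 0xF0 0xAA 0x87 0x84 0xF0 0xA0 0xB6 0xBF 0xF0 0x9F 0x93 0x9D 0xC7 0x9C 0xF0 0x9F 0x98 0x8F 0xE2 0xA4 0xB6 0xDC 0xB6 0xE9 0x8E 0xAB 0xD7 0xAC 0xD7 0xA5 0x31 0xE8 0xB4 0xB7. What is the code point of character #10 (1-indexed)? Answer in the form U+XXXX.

U+05E5

Offset 0: leading byte 0xF0 = 11110000 → 4-byte char #1 = F0 AA 87 84.
Offset 4: leading byte 0xF0 = 11110000 → 4-byte char #2 = F0 A0 B6 BF.
Offset 8: leading byte 0xF0 = 11110000 → 4-byte char #3 = F0 9F 93 9D.
Offset 12: leading byte 0xC7 = 11000111 → 2-byte char #4 = C7 9C.
Offset 14: leading byte 0xF0 = 11110000 → 4-byte char #5 = F0 9F 98 8F.
Offset 18: leading byte 0xE2 = 11100010 → 3-byte char #6 = E2 A4 B6.
Offset 21: leading byte 0xDC = 11011100 → 2-byte char #7 = DC B6.
Offset 23: leading byte 0xE9 = 11101001 → 3-byte char #8 = E9 8E AB.
Offset 26: leading byte 0xD7 = 11010111 → 2-byte char #9 = D7 AC.
Offset 28: leading byte 0xD7 = 11010111 → 2-byte char #10 = D7 A5.
Leading byte 0xD7 = 11010111 matches 110xxxxx → 2-byte sequence.
Byte 1: 0xD7 = 11010111, payload 10111 (5 bits).
Byte 2: 0xA5 = 10100101 (10xxxxxx ✓), payload 100101.
Concatenate: 10111100101 = 0x5E5 (11 bits → U+05E5).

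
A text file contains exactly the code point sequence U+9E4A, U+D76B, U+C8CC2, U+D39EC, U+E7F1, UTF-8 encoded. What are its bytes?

E9 B9 8A ED 9D AB F3 88 B3 82 F3 93 A7 AC EE 9F B1

U+9E4A: 3-byte form → E9 B9 8A.
U+D76B: 3-byte form → ED 9D AB.
U+C8CC2: 4-byte form → F3 88 B3 82.
U+D39EC: 4-byte form → F3 93 A7 AC.
U+E7F1: 3-byte form → EE 9F B1.
Concatenated (17 bytes): E9 B9 8A ED 9D AB F3 88 B3 82 F3 93 A7 AC EE 9F B1.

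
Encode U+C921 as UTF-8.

U+C921 = 0xC921 = 51489 decimal. In range U+0800–U+FFFF → 3-byte form: 1110xxxx 10xxxxxx 10xxxxxx.
Binary (16 bits): 1100100100100001.
Split 4+6+6: 1100 | 100100 | 100001.
Byte 1: 11101100 = 0xEC.
Byte 2: 10100100 = 0xA4.
Byte 3: 10100001 = 0xA1.

EC A4 A1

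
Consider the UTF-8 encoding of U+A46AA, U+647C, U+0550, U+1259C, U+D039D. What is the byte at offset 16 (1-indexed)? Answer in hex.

0x8E

1-indexed offset 16 is 0-indexed offset 15.
U+A46AA → 4-byte form F2 A4 9A AA at offsets 0–3.
U+647C → 3-byte form E6 91 BC at offsets 4–6.
U+0550 → 2-byte form D5 90 at offsets 7–8.
U+1259C → 4-byte form F0 92 96 9C at offsets 9–12.
U+D039D → 4-byte form F3 90 8E 9D at offsets 13–16.
Offset 15 falls in char 5's range; it's byte 3 of F3 90 8E 9D = 0x8E.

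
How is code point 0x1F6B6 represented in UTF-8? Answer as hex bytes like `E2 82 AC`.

U+1F6B6 = 0x1F6B6 = 128694 decimal. In range U+10000–U+10FFFF → 4-byte form: 11110xxx 10xxxxxx 10xxxxxx 10xxxxxx.
Binary (21 bits): 000011111011010110110.
Split 3+6+6+6: 000 | 011111 | 011010 | 110110.
Byte 1: 11110000 = 0xF0.
Byte 2: 10011111 = 0x9F.
Byte 3: 10011010 = 0x9A.
Byte 4: 10110110 = 0xB6.

F0 9F 9A B6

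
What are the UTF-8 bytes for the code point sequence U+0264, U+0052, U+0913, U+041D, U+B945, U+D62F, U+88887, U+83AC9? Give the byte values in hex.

C9 A4 52 E0 A4 93 D0 9D EB A5 85 ED 98 AF F2 88 A2 87 F2 83 AB 89

U+0264: 2-byte form → C9 A4.
U+0052: 1-byte form → 52.
U+0913: 3-byte form → E0 A4 93.
U+041D: 2-byte form → D0 9D.
U+B945: 3-byte form → EB A5 85.
U+D62F: 3-byte form → ED 98 AF.
U+88887: 4-byte form → F2 88 A2 87.
U+83AC9: 4-byte form → F2 83 AB 89.
Concatenated (22 bytes): C9 A4 52 E0 A4 93 D0 9D EB A5 85 ED 98 AF F2 88 A2 87 F2 83 AB 89.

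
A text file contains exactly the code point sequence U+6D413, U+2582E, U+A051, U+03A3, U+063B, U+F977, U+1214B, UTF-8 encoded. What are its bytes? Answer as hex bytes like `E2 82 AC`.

U+6D413: 4-byte form → F1 AD 90 93.
U+2582E: 4-byte form → F0 A5 A0 AE.
U+A051: 3-byte form → EA 81 91.
U+03A3: 2-byte form → CE A3.
U+063B: 2-byte form → D8 BB.
U+F977: 3-byte form → EF A5 B7.
U+1214B: 4-byte form → F0 92 85 8B.
Concatenated (22 bytes): F1 AD 90 93 F0 A5 A0 AE EA 81 91 CE A3 D8 BB EF A5 B7 F0 92 85 8B.

F1 AD 90 93 F0 A5 A0 AE EA 81 91 CE A3 D8 BB EF A5 B7 F0 92 85 8B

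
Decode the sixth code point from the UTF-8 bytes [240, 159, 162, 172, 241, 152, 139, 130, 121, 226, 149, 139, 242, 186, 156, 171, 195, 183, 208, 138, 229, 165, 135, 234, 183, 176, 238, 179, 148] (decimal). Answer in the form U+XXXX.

U+00F7

Offset 0: leading byte 0xF0 = 11110000 → 4-byte char #1 = F0 9F A2 AC.
Offset 4: leading byte 0xF1 = 11110001 → 4-byte char #2 = F1 98 8B 82.
Offset 8: leading byte 0x79 = 01111001 → 1-byte char #3 = 79.
Offset 9: leading byte 0xE2 = 11100010 → 3-byte char #4 = E2 95 8B.
Offset 12: leading byte 0xF2 = 11110010 → 4-byte char #5 = F2 BA 9C AB.
Offset 16: leading byte 0xC3 = 11000011 → 2-byte char #6 = C3 B7.
Leading byte 0xC3 = 11000011 matches 110xxxxx → 2-byte sequence.
Byte 1: 0xC3 = 11000011, payload 00011 (5 bits).
Byte 2: 0xB7 = 10110111 (10xxxxxx ✓), payload 110111.
Concatenate: 00011110111 = 0xF7 (11 bits → U+00F7).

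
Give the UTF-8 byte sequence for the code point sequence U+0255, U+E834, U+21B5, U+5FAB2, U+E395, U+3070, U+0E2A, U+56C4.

C9 95 EE A0 B4 E2 86 B5 F1 9F AA B2 EE 8E 95 E3 81 B0 E0 B8 AA E5 9B 84

U+0255: 2-byte form → C9 95.
U+E834: 3-byte form → EE A0 B4.
U+21B5: 3-byte form → E2 86 B5.
U+5FAB2: 4-byte form → F1 9F AA B2.
U+E395: 3-byte form → EE 8E 95.
U+3070: 3-byte form → E3 81 B0.
U+0E2A: 3-byte form → E0 B8 AA.
U+56C4: 3-byte form → E5 9B 84.
Concatenated (24 bytes): C9 95 EE A0 B4 E2 86 B5 F1 9F AA B2 EE 8E 95 E3 81 B0 E0 B8 AA E5 9B 84.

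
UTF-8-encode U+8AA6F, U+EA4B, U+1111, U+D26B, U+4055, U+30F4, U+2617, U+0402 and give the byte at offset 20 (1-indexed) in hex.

0xE2

1-indexed offset 20 is 0-indexed offset 19.
U+8AA6F → 4-byte form F2 8A A9 AF at offsets 0–3.
U+EA4B → 3-byte form EE A9 8B at offsets 4–6.
U+1111 → 3-byte form E1 84 91 at offsets 7–9.
U+D26B → 3-byte form ED 89 AB at offsets 10–12.
U+4055 → 3-byte form E4 81 95 at offsets 13–15.
U+30F4 → 3-byte form E3 83 B4 at offsets 16–18.
U+2617 → 3-byte form E2 98 97 at offsets 19–21.
Offset 19 falls in char 7's range; it's byte 1 of E2 98 97 = 0xE2.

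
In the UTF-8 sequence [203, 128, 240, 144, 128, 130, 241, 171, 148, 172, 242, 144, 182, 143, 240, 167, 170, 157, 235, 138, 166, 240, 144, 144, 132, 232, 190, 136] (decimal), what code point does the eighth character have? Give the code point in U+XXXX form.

Offset 0: leading byte 0xCB = 11001011 → 2-byte char #1 = CB 80.
Offset 2: leading byte 0xF0 = 11110000 → 4-byte char #2 = F0 90 80 82.
Offset 6: leading byte 0xF1 = 11110001 → 4-byte char #3 = F1 AB 94 AC.
Offset 10: leading byte 0xF2 = 11110010 → 4-byte char #4 = F2 90 B6 8F.
Offset 14: leading byte 0xF0 = 11110000 → 4-byte char #5 = F0 A7 AA 9D.
Offset 18: leading byte 0xEB = 11101011 → 3-byte char #6 = EB 8A A6.
Offset 21: leading byte 0xF0 = 11110000 → 4-byte char #7 = F0 90 90 84.
Offset 25: leading byte 0xE8 = 11101000 → 3-byte char #8 = E8 BE 88.
Leading byte 0xE8 = 11101000 matches 1110xxxx → 3-byte sequence.
Byte 1: 0xE8 = 11101000, payload 1000 (4 bits).
Byte 2: 0xBE = 10111110 (10xxxxxx ✓), payload 111110.
Byte 3: 0x88 = 10001000 (10xxxxxx ✓), payload 001000.
Concatenate: 1000111110001000 = 0x8F88 (16 bits → U+8F88).

U+8F88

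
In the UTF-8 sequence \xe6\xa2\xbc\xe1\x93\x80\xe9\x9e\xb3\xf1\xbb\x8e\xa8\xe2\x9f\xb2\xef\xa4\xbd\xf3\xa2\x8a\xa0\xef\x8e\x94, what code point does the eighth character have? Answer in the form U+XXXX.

U+F394

Offset 0: leading byte 0xE6 = 11100110 → 3-byte char #1 = E6 A2 BC.
Offset 3: leading byte 0xE1 = 11100001 → 3-byte char #2 = E1 93 80.
Offset 6: leading byte 0xE9 = 11101001 → 3-byte char #3 = E9 9E B3.
Offset 9: leading byte 0xF1 = 11110001 → 4-byte char #4 = F1 BB 8E A8.
Offset 13: leading byte 0xE2 = 11100010 → 3-byte char #5 = E2 9F B2.
Offset 16: leading byte 0xEF = 11101111 → 3-byte char #6 = EF A4 BD.
Offset 19: leading byte 0xF3 = 11110011 → 4-byte char #7 = F3 A2 8A A0.
Offset 23: leading byte 0xEF = 11101111 → 3-byte char #8 = EF 8E 94.
Leading byte 0xEF = 11101111 matches 1110xxxx → 3-byte sequence.
Byte 1: 0xEF = 11101111, payload 1111 (4 bits).
Byte 2: 0x8E = 10001110 (10xxxxxx ✓), payload 001110.
Byte 3: 0x94 = 10010100 (10xxxxxx ✓), payload 010100.
Concatenate: 1111001110010100 = 0xF394 (16 bits → U+F394).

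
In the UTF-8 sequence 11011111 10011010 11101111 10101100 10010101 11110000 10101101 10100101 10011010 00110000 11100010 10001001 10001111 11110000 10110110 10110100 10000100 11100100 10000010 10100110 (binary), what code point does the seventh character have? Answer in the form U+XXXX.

U+40A6

Offset 0: leading byte 0xDF = 11011111 → 2-byte char #1 = DF 9A.
Offset 2: leading byte 0xEF = 11101111 → 3-byte char #2 = EF AC 95.
Offset 5: leading byte 0xF0 = 11110000 → 4-byte char #3 = F0 AD A5 9A.
Offset 9: leading byte 0x30 = 00110000 → 1-byte char #4 = 30.
Offset 10: leading byte 0xE2 = 11100010 → 3-byte char #5 = E2 89 8F.
Offset 13: leading byte 0xF0 = 11110000 → 4-byte char #6 = F0 B6 B4 84.
Offset 17: leading byte 0xE4 = 11100100 → 3-byte char #7 = E4 82 A6.
Leading byte 0xE4 = 11100100 matches 1110xxxx → 3-byte sequence.
Byte 1: 0xE4 = 11100100, payload 0100 (4 bits).
Byte 2: 0x82 = 10000010 (10xxxxxx ✓), payload 000010.
Byte 3: 0xA6 = 10100110 (10xxxxxx ✓), payload 100110.
Concatenate: 0100000010100110 = 0x40A6 (16 bits → U+40A6).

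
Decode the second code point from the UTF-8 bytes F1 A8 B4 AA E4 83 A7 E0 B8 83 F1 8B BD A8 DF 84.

U+40E7

Offset 0: leading byte 0xF1 = 11110001 → 4-byte char #1 = F1 A8 B4 AA.
Offset 4: leading byte 0xE4 = 11100100 → 3-byte char #2 = E4 83 A7.
Leading byte 0xE4 = 11100100 matches 1110xxxx → 3-byte sequence.
Byte 1: 0xE4 = 11100100, payload 0100 (4 bits).
Byte 2: 0x83 = 10000011 (10xxxxxx ✓), payload 000011.
Byte 3: 0xA7 = 10100111 (10xxxxxx ✓), payload 100111.
Concatenate: 0100000011100111 = 0x40E7 (16 bits → U+40E7).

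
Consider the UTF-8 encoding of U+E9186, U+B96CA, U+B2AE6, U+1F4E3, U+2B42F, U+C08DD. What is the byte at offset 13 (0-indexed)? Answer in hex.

0x9F

U+E9186 → 4-byte form F3 A9 86 86 at offsets 0–3.
U+B96CA → 4-byte form F2 B9 9B 8A at offsets 4–7.
U+B2AE6 → 4-byte form F2 B2 AB A6 at offsets 8–11.
U+1F4E3 → 4-byte form F0 9F 93 A3 at offsets 12–15.
Offset 13 falls in char 4's range; it's byte 2 of F0 9F 93 A3 = 0x9F.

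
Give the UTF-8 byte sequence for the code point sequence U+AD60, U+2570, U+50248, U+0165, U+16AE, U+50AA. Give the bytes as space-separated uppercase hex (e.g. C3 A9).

EA B5 A0 E2 95 B0 F1 90 89 88 C5 A5 E1 9A AE E5 82 AA

U+AD60: 3-byte form → EA B5 A0.
U+2570: 3-byte form → E2 95 B0.
U+50248: 4-byte form → F1 90 89 88.
U+0165: 2-byte form → C5 A5.
U+16AE: 3-byte form → E1 9A AE.
U+50AA: 3-byte form → E5 82 AA.
Concatenated (18 bytes): EA B5 A0 E2 95 B0 F1 90 89 88 C5 A5 E1 9A AE E5 82 AA.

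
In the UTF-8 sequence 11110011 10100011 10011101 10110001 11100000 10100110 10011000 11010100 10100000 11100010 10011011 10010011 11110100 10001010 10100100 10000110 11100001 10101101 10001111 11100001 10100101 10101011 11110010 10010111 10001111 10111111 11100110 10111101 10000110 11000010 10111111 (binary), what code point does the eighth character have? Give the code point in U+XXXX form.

Offset 0: leading byte 0xF3 = 11110011 → 4-byte char #1 = F3 A3 9D B1.
Offset 4: leading byte 0xE0 = 11100000 → 3-byte char #2 = E0 A6 98.
Offset 7: leading byte 0xD4 = 11010100 → 2-byte char #3 = D4 A0.
Offset 9: leading byte 0xE2 = 11100010 → 3-byte char #4 = E2 9B 93.
Offset 12: leading byte 0xF4 = 11110100 → 4-byte char #5 = F4 8A A4 86.
Offset 16: leading byte 0xE1 = 11100001 → 3-byte char #6 = E1 AD 8F.
Offset 19: leading byte 0xE1 = 11100001 → 3-byte char #7 = E1 A5 AB.
Offset 22: leading byte 0xF2 = 11110010 → 4-byte char #8 = F2 97 8F BF.
Leading byte 0xF2 = 11110010 matches 11110xxx → 4-byte sequence.
Byte 1: 0xF2 = 11110010, payload 010 (3 bits).
Byte 2: 0x97 = 10010111 (10xxxxxx ✓), payload 010111.
Byte 3: 0x8F = 10001111 (10xxxxxx ✓), payload 001111.
Byte 4: 0xBF = 10111111 (10xxxxxx ✓), payload 111111.
Concatenate: 010010111001111111111 = 0x973FF (21 bits → U+973FF).

U+973FF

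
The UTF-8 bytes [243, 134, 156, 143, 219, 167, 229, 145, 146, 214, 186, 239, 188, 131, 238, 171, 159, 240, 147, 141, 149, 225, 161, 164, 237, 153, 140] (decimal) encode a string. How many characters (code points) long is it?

Byte at offset 0: 0xF3 = 11110011 → 4-byte char (#1). Advance 4.
Byte at offset 4: 0xDB = 11011011 → 2-byte char (#2). Advance 2.
Byte at offset 6: 0xE5 = 11100101 → 3-byte char (#3). Advance 3.
Byte at offset 9: 0xD6 = 11010110 → 2-byte char (#4). Advance 2.
Byte at offset 11: 0xEF = 11101111 → 3-byte char (#5). Advance 3.
Byte at offset 14: 0xEE = 11101110 → 3-byte char (#6). Advance 3.
Byte at offset 17: 0xF0 = 11110000 → 4-byte char (#7). Advance 4.
Byte at offset 21: 0xE1 = 11100001 → 3-byte char (#8). Advance 3.
Byte at offset 24: 0xED = 11101101 → 3-byte char (#9). Advance 3.
Reached end at offset 27 after 9 code points.

9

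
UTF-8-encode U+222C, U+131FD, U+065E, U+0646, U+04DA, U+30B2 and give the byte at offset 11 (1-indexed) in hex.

1-indexed offset 11 is 0-indexed offset 10.
U+222C → 3-byte form E2 88 AC at offsets 0–2.
U+131FD → 4-byte form F0 93 87 BD at offsets 3–6.
U+065E → 2-byte form D9 9E at offsets 7–8.
U+0646 → 2-byte form D9 86 at offsets 9–10.
Offset 10 falls in char 4's range; it's byte 2 of D9 86 = 0x86.

0x86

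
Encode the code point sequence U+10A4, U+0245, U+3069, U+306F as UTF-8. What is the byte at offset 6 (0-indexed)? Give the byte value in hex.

U+10A4 → 3-byte form E1 82 A4 at offsets 0–2.
U+0245 → 2-byte form C9 85 at offsets 3–4.
U+3069 → 3-byte form E3 81 A9 at offsets 5–7.
Offset 6 falls in char 3's range; it's byte 2 of E3 81 A9 = 0x81.

0x81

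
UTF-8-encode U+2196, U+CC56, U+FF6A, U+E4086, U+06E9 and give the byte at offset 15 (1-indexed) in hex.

0xA9

1-indexed offset 15 is 0-indexed offset 14.
U+2196 → 3-byte form E2 86 96 at offsets 0–2.
U+CC56 → 3-byte form EC B1 96 at offsets 3–5.
U+FF6A → 3-byte form EF BD AA at offsets 6–8.
U+E4086 → 4-byte form F3 A4 82 86 at offsets 9–12.
U+06E9 → 2-byte form DB A9 at offsets 13–14.
Offset 14 falls in char 5's range; it's byte 2 of DB A9 = 0xA9.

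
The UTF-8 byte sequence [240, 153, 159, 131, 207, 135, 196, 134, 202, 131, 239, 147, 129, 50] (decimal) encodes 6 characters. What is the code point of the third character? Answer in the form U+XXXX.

U+0106

Offset 0: leading byte 0xF0 = 11110000 → 4-byte char #1 = F0 99 9F 83.
Offset 4: leading byte 0xCF = 11001111 → 2-byte char #2 = CF 87.
Offset 6: leading byte 0xC4 = 11000100 → 2-byte char #3 = C4 86.
Leading byte 0xC4 = 11000100 matches 110xxxxx → 2-byte sequence.
Byte 1: 0xC4 = 11000100, payload 00100 (5 bits).
Byte 2: 0x86 = 10000110 (10xxxxxx ✓), payload 000110.
Concatenate: 00100000110 = 0x106 (11 bits → U+0106).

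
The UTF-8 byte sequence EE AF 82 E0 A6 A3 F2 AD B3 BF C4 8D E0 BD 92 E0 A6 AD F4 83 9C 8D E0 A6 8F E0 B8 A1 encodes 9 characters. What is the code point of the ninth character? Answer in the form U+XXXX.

Offset 0: leading byte 0xEE = 11101110 → 3-byte char #1 = EE AF 82.
Offset 3: leading byte 0xE0 = 11100000 → 3-byte char #2 = E0 A6 A3.
Offset 6: leading byte 0xF2 = 11110010 → 4-byte char #3 = F2 AD B3 BF.
Offset 10: leading byte 0xC4 = 11000100 → 2-byte char #4 = C4 8D.
Offset 12: leading byte 0xE0 = 11100000 → 3-byte char #5 = E0 BD 92.
Offset 15: leading byte 0xE0 = 11100000 → 3-byte char #6 = E0 A6 AD.
Offset 18: leading byte 0xF4 = 11110100 → 4-byte char #7 = F4 83 9C 8D.
Offset 22: leading byte 0xE0 = 11100000 → 3-byte char #8 = E0 A6 8F.
Offset 25: leading byte 0xE0 = 11100000 → 3-byte char #9 = E0 B8 A1.
Leading byte 0xE0 = 11100000 matches 1110xxxx → 3-byte sequence.
Byte 1: 0xE0 = 11100000, payload 0000 (4 bits).
Byte 2: 0xB8 = 10111000 (10xxxxxx ✓), payload 111000.
Byte 3: 0xA1 = 10100001 (10xxxxxx ✓), payload 100001.
Concatenate: 0000111000100001 = 0xE21 (16 bits → U+0E21).

U+0E21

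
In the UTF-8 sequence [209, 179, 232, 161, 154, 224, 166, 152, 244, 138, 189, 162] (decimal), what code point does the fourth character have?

U+10AF62

Offset 0: leading byte 0xD1 = 11010001 → 2-byte char #1 = D1 B3.
Offset 2: leading byte 0xE8 = 11101000 → 3-byte char #2 = E8 A1 9A.
Offset 5: leading byte 0xE0 = 11100000 → 3-byte char #3 = E0 A6 98.
Offset 8: leading byte 0xF4 = 11110100 → 4-byte char #4 = F4 8A BD A2.
Leading byte 0xF4 = 11110100 matches 11110xxx → 4-byte sequence.
Byte 1: 0xF4 = 11110100, payload 100 (3 bits).
Byte 2: 0x8A = 10001010 (10xxxxxx ✓), payload 001010.
Byte 3: 0xBD = 10111101 (10xxxxxx ✓), payload 111101.
Byte 4: 0xA2 = 10100010 (10xxxxxx ✓), payload 100010.
Concatenate: 100001010111101100010 = 0x10AF62 (21 bits → U+10AF62).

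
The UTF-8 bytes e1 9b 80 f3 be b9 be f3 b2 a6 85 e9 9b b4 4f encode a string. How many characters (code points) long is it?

5

Byte at offset 0: 0xE1 = 11100001 → 3-byte char (#1). Advance 3.
Byte at offset 3: 0xF3 = 11110011 → 4-byte char (#2). Advance 4.
Byte at offset 7: 0xF3 = 11110011 → 4-byte char (#3). Advance 4.
Byte at offset 11: 0xE9 = 11101001 → 3-byte char (#4). Advance 3.
Byte at offset 14: 0x4F = 01001111 → 1-byte char (#5). Advance 1.
Reached end at offset 15 after 5 code points.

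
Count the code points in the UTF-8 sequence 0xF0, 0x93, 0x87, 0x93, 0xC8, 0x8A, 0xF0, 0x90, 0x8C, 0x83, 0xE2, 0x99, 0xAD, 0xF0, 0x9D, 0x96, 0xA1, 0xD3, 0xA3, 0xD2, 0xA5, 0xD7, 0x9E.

Byte at offset 0: 0xF0 = 11110000 → 4-byte char (#1). Advance 4.
Byte at offset 4: 0xC8 = 11001000 → 2-byte char (#2). Advance 2.
Byte at offset 6: 0xF0 = 11110000 → 4-byte char (#3). Advance 4.
Byte at offset 10: 0xE2 = 11100010 → 3-byte char (#4). Advance 3.
Byte at offset 13: 0xF0 = 11110000 → 4-byte char (#5). Advance 4.
Byte at offset 17: 0xD3 = 11010011 → 2-byte char (#6). Advance 2.
Byte at offset 19: 0xD2 = 11010010 → 2-byte char (#7). Advance 2.
Byte at offset 21: 0xD7 = 11010111 → 2-byte char (#8). Advance 2.
Reached end at offset 23 after 8 code points.

8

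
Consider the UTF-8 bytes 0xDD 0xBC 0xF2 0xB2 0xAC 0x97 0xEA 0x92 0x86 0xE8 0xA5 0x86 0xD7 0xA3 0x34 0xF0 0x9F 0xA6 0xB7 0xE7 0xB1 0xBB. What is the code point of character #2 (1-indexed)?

Offset 0: leading byte 0xDD = 11011101 → 2-byte char #1 = DD BC.
Offset 2: leading byte 0xF2 = 11110010 → 4-byte char #2 = F2 B2 AC 97.
Leading byte 0xF2 = 11110010 matches 11110xxx → 4-byte sequence.
Byte 1: 0xF2 = 11110010, payload 010 (3 bits).
Byte 2: 0xB2 = 10110010 (10xxxxxx ✓), payload 110010.
Byte 3: 0xAC = 10101100 (10xxxxxx ✓), payload 101100.
Byte 4: 0x97 = 10010111 (10xxxxxx ✓), payload 010111.
Concatenate: 010110010101100010111 = 0xB2B17 (21 bits → U+B2B17).

U+B2B17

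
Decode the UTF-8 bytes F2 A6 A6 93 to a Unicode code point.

U+A6993

Leading byte 0xF2 = 11110010 matches 11110xxx → 4-byte sequence.
Byte 1: 0xF2 = 11110010, payload 010 (3 bits).
Byte 2: 0xA6 = 10100110 (10xxxxxx ✓), payload 100110.
Byte 3: 0xA6 = 10100110 (10xxxxxx ✓), payload 100110.
Byte 4: 0x93 = 10010011 (10xxxxxx ✓), payload 010011.
Concatenate: 010100110100110010011 = 0xA6993 (21 bits → U+A6993).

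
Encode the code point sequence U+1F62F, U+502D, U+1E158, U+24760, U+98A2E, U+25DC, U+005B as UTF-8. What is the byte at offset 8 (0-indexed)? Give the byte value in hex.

0x9E

U+1F62F → 4-byte form F0 9F 98 AF at offsets 0–3.
U+502D → 3-byte form E5 80 AD at offsets 4–6.
U+1E158 → 4-byte form F0 9E 85 98 at offsets 7–10.
Offset 8 falls in char 3's range; it's byte 2 of F0 9E 85 98 = 0x9E.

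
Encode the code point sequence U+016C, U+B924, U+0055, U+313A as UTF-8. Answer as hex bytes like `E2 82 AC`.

U+016C: 2-byte form → C5 AC.
U+B924: 3-byte form → EB A4 A4.
U+0055: 1-byte form → 55.
U+313A: 3-byte form → E3 84 BA.
Concatenated (9 bytes): C5 AC EB A4 A4 55 E3 84 BA.

C5 AC EB A4 A4 55 E3 84 BA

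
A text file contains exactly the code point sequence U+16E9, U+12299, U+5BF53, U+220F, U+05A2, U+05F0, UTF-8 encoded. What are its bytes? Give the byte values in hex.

E1 9B A9 F0 92 8A 99 F1 9B BD 93 E2 88 8F D6 A2 D7 B0

U+16E9: 3-byte form → E1 9B A9.
U+12299: 4-byte form → F0 92 8A 99.
U+5BF53: 4-byte form → F1 9B BD 93.
U+220F: 3-byte form → E2 88 8F.
U+05A2: 2-byte form → D6 A2.
U+05F0: 2-byte form → D7 B0.
Concatenated (18 bytes): E1 9B A9 F0 92 8A 99 F1 9B BD 93 E2 88 8F D6 A2 D7 B0.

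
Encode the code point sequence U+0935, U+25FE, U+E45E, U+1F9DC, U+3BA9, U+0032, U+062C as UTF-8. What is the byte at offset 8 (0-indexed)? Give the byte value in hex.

0x9E

U+0935 → 3-byte form E0 A4 B5 at offsets 0–2.
U+25FE → 3-byte form E2 97 BE at offsets 3–5.
U+E45E → 3-byte form EE 91 9E at offsets 6–8.
Offset 8 falls in char 3's range; it's byte 3 of EE 91 9E = 0x9E.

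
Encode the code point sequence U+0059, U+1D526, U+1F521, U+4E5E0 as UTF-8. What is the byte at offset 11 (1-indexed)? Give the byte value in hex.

0x8E

1-indexed offset 11 is 0-indexed offset 10.
U+0059 → 1-byte form 59 at offsets 0–0.
U+1D526 → 4-byte form F0 9D 94 A6 at offsets 1–4.
U+1F521 → 4-byte form F0 9F 94 A1 at offsets 5–8.
U+4E5E0 → 4-byte form F1 8E 97 A0 at offsets 9–12.
Offset 10 falls in char 4's range; it's byte 2 of F1 8E 97 A0 = 0x8E.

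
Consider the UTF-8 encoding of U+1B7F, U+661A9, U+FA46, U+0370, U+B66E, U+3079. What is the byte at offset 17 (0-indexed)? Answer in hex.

0xB9

U+1B7F → 3-byte form E1 AD BF at offsets 0–2.
U+661A9 → 4-byte form F1 A6 86 A9 at offsets 3–6.
U+FA46 → 3-byte form EF A9 86 at offsets 7–9.
U+0370 → 2-byte form CD B0 at offsets 10–11.
U+B66E → 3-byte form EB 99 AE at offsets 12–14.
U+3079 → 3-byte form E3 81 B9 at offsets 15–17.
Offset 17 falls in char 6's range; it's byte 3 of E3 81 B9 = 0xB9.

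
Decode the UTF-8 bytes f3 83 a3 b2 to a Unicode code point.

Leading byte 0xF3 = 11110011 matches 11110xxx → 4-byte sequence.
Byte 1: 0xF3 = 11110011, payload 011 (3 bits).
Byte 2: 0x83 = 10000011 (10xxxxxx ✓), payload 000011.
Byte 3: 0xA3 = 10100011 (10xxxxxx ✓), payload 100011.
Byte 4: 0xB2 = 10110010 (10xxxxxx ✓), payload 110010.
Concatenate: 011000011100011110010 = 0xC38F2 (21 bits → U+C38F2).

U+C38F2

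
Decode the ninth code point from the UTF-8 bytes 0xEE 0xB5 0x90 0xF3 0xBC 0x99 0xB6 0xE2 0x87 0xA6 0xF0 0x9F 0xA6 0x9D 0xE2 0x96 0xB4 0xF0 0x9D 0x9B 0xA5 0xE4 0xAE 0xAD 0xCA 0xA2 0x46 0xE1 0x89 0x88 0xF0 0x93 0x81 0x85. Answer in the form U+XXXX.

Offset 0: leading byte 0xEE = 11101110 → 3-byte char #1 = EE B5 90.
Offset 3: leading byte 0xF3 = 11110011 → 4-byte char #2 = F3 BC 99 B6.
Offset 7: leading byte 0xE2 = 11100010 → 3-byte char #3 = E2 87 A6.
Offset 10: leading byte 0xF0 = 11110000 → 4-byte char #4 = F0 9F A6 9D.
Offset 14: leading byte 0xE2 = 11100010 → 3-byte char #5 = E2 96 B4.
Offset 17: leading byte 0xF0 = 11110000 → 4-byte char #6 = F0 9D 9B A5.
Offset 21: leading byte 0xE4 = 11100100 → 3-byte char #7 = E4 AE AD.
Offset 24: leading byte 0xCA = 11001010 → 2-byte char #8 = CA A2.
Offset 26: leading byte 0x46 = 01000110 → 1-byte char #9 = 46.
Leading byte 0x46 = 01000110 matches 0xxxxxxx → 1-byte sequence.
Byte 1: 0x46 = 01000110, payload 1000110 (7 bits).
Concatenate: 1000110 = 0x46 (7 bits → U+0046).

U+0046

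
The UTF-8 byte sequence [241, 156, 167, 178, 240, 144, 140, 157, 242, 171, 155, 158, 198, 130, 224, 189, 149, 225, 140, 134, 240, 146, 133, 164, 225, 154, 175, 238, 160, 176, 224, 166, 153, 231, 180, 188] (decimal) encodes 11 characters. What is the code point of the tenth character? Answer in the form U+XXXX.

U+0999

Offset 0: leading byte 0xF1 = 11110001 → 4-byte char #1 = F1 9C A7 B2.
Offset 4: leading byte 0xF0 = 11110000 → 4-byte char #2 = F0 90 8C 9D.
Offset 8: leading byte 0xF2 = 11110010 → 4-byte char #3 = F2 AB 9B 9E.
Offset 12: leading byte 0xC6 = 11000110 → 2-byte char #4 = C6 82.
Offset 14: leading byte 0xE0 = 11100000 → 3-byte char #5 = E0 BD 95.
Offset 17: leading byte 0xE1 = 11100001 → 3-byte char #6 = E1 8C 86.
Offset 20: leading byte 0xF0 = 11110000 → 4-byte char #7 = F0 92 85 A4.
Offset 24: leading byte 0xE1 = 11100001 → 3-byte char #8 = E1 9A AF.
Offset 27: leading byte 0xEE = 11101110 → 3-byte char #9 = EE A0 B0.
Offset 30: leading byte 0xE0 = 11100000 → 3-byte char #10 = E0 A6 99.
Leading byte 0xE0 = 11100000 matches 1110xxxx → 3-byte sequence.
Byte 1: 0xE0 = 11100000, payload 0000 (4 bits).
Byte 2: 0xA6 = 10100110 (10xxxxxx ✓), payload 100110.
Byte 3: 0x99 = 10011001 (10xxxxxx ✓), payload 011001.
Concatenate: 0000100110011001 = 0x999 (16 bits → U+0999).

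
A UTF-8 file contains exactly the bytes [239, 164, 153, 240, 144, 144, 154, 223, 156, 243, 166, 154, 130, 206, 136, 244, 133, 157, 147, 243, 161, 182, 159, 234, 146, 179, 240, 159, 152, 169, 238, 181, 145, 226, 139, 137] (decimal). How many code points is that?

11

Byte at offset 0: 0xEF = 11101111 → 3-byte char (#1). Advance 3.
Byte at offset 3: 0xF0 = 11110000 → 4-byte char (#2). Advance 4.
Byte at offset 7: 0xDF = 11011111 → 2-byte char (#3). Advance 2.
Byte at offset 9: 0xF3 = 11110011 → 4-byte char (#4). Advance 4.
Byte at offset 13: 0xCE = 11001110 → 2-byte char (#5). Advance 2.
Byte at offset 15: 0xF4 = 11110100 → 4-byte char (#6). Advance 4.
Byte at offset 19: 0xF3 = 11110011 → 4-byte char (#7). Advance 4.
Byte at offset 23: 0xEA = 11101010 → 3-byte char (#8). Advance 3.
Byte at offset 26: 0xF0 = 11110000 → 4-byte char (#9). Advance 4.
Byte at offset 30: 0xEE = 11101110 → 3-byte char (#10). Advance 3.
Byte at offset 33: 0xE2 = 11100010 → 3-byte char (#11). Advance 3.
Reached end at offset 36 after 11 code points.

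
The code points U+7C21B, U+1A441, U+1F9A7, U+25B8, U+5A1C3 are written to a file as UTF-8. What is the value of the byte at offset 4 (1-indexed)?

1-indexed offset 4 is 0-indexed offset 3.
U+7C21B → 4-byte form F1 BC 88 9B at offsets 0–3.
Offset 3 falls in char 1's range; it's byte 4 of F1 BC 88 9B = 0x9B.

0x9B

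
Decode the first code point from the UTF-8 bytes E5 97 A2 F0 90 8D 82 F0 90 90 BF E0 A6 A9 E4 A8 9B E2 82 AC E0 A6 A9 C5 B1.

Offset 0: leading byte 0xE5 = 11100101 → 3-byte char #1 = E5 97 A2.
Leading byte 0xE5 = 11100101 matches 1110xxxx → 3-byte sequence.
Byte 1: 0xE5 = 11100101, payload 0101 (4 bits).
Byte 2: 0x97 = 10010111 (10xxxxxx ✓), payload 010111.
Byte 3: 0xA2 = 10100010 (10xxxxxx ✓), payload 100010.
Concatenate: 0101010111100010 = 0x55E2 (16 bits → U+55E2).

U+55E2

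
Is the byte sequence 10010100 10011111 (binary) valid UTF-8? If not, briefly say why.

Byte 0x94 = 10010100 has the form 10xxxxxx — a continuation byte — but there is no preceding leading byte.

invalid (continuation byte with no leading byte)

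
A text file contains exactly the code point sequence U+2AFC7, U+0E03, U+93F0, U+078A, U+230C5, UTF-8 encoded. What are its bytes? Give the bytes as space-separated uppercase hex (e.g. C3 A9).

F0 AA BF 87 E0 B8 83 E9 8F B0 DE 8A F0 A3 83 85

U+2AFC7: 4-byte form → F0 AA BF 87.
U+0E03: 3-byte form → E0 B8 83.
U+93F0: 3-byte form → E9 8F B0.
U+078A: 2-byte form → DE 8A.
U+230C5: 4-byte form → F0 A3 83 85.
Concatenated (16 bytes): F0 AA BF 87 E0 B8 83 E9 8F B0 DE 8A F0 A3 83 85.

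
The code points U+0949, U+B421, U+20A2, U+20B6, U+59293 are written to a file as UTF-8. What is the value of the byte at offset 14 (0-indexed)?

U+0949 → 3-byte form E0 A5 89 at offsets 0–2.
U+B421 → 3-byte form EB 90 A1 at offsets 3–5.
U+20A2 → 3-byte form E2 82 A2 at offsets 6–8.
U+20B6 → 3-byte form E2 82 B6 at offsets 9–11.
U+59293 → 4-byte form F1 99 8A 93 at offsets 12–15.
Offset 14 falls in char 5's range; it's byte 3 of F1 99 8A 93 = 0x8A.

0x8A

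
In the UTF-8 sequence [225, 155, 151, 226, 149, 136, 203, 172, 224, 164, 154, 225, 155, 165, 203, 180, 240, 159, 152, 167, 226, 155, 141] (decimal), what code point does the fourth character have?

U+091A

Offset 0: leading byte 0xE1 = 11100001 → 3-byte char #1 = E1 9B 97.
Offset 3: leading byte 0xE2 = 11100010 → 3-byte char #2 = E2 95 88.
Offset 6: leading byte 0xCB = 11001011 → 2-byte char #3 = CB AC.
Offset 8: leading byte 0xE0 = 11100000 → 3-byte char #4 = E0 A4 9A.
Leading byte 0xE0 = 11100000 matches 1110xxxx → 3-byte sequence.
Byte 1: 0xE0 = 11100000, payload 0000 (4 bits).
Byte 2: 0xA4 = 10100100 (10xxxxxx ✓), payload 100100.
Byte 3: 0x9A = 10011010 (10xxxxxx ✓), payload 011010.
Concatenate: 0000100100011010 = 0x91A (16 bits → U+091A).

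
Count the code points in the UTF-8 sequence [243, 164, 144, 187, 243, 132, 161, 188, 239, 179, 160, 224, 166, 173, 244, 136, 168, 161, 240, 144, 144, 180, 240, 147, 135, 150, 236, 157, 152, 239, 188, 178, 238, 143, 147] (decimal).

Byte at offset 0: 0xF3 = 11110011 → 4-byte char (#1). Advance 4.
Byte at offset 4: 0xF3 = 11110011 → 4-byte char (#2). Advance 4.
Byte at offset 8: 0xEF = 11101111 → 3-byte char (#3). Advance 3.
Byte at offset 11: 0xE0 = 11100000 → 3-byte char (#4). Advance 3.
Byte at offset 14: 0xF4 = 11110100 → 4-byte char (#5). Advance 4.
Byte at offset 18: 0xF0 = 11110000 → 4-byte char (#6). Advance 4.
Byte at offset 22: 0xF0 = 11110000 → 4-byte char (#7). Advance 4.
Byte at offset 26: 0xEC = 11101100 → 3-byte char (#8). Advance 3.
Byte at offset 29: 0xEF = 11101111 → 3-byte char (#9). Advance 3.
Byte at offset 32: 0xEE = 11101110 → 3-byte char (#10). Advance 3.
Reached end at offset 35 after 10 code points.

10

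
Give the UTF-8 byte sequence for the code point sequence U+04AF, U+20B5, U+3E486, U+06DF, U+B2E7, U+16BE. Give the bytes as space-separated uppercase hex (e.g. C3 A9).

D2 AF E2 82 B5 F0 BE 92 86 DB 9F EB 8B A7 E1 9A BE

U+04AF: 2-byte form → D2 AF.
U+20B5: 3-byte form → E2 82 B5.
U+3E486: 4-byte form → F0 BE 92 86.
U+06DF: 2-byte form → DB 9F.
U+B2E7: 3-byte form → EB 8B A7.
U+16BE: 3-byte form → E1 9A BE.
Concatenated (17 bytes): D2 AF E2 82 B5 F0 BE 92 86 DB 9F EB 8B A7 E1 9A BE.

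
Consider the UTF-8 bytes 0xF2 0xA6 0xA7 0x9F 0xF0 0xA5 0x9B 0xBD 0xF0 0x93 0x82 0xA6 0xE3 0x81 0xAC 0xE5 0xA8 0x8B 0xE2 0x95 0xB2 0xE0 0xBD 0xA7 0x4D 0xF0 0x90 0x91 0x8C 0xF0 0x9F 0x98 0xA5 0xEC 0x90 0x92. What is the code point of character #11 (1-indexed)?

Offset 0: leading byte 0xF2 = 11110010 → 4-byte char #1 = F2 A6 A7 9F.
Offset 4: leading byte 0xF0 = 11110000 → 4-byte char #2 = F0 A5 9B BD.
Offset 8: leading byte 0xF0 = 11110000 → 4-byte char #3 = F0 93 82 A6.
Offset 12: leading byte 0xE3 = 11100011 → 3-byte char #4 = E3 81 AC.
Offset 15: leading byte 0xE5 = 11100101 → 3-byte char #5 = E5 A8 8B.
Offset 18: leading byte 0xE2 = 11100010 → 3-byte char #6 = E2 95 B2.
Offset 21: leading byte 0xE0 = 11100000 → 3-byte char #7 = E0 BD A7.
Offset 24: leading byte 0x4D = 01001101 → 1-byte char #8 = 4D.
Offset 25: leading byte 0xF0 = 11110000 → 4-byte char #9 = F0 90 91 8C.
Offset 29: leading byte 0xF0 = 11110000 → 4-byte char #10 = F0 9F 98 A5.
Offset 33: leading byte 0xEC = 11101100 → 3-byte char #11 = EC 90 92.
Leading byte 0xEC = 11101100 matches 1110xxxx → 3-byte sequence.
Byte 1: 0xEC = 11101100, payload 1100 (4 bits).
Byte 2: 0x90 = 10010000 (10xxxxxx ✓), payload 010000.
Byte 3: 0x92 = 10010010 (10xxxxxx ✓), payload 010010.
Concatenate: 1100010000010010 = 0xC412 (16 bits → U+C412).

U+C412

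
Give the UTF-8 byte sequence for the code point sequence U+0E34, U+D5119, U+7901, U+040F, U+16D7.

E0 B8 B4 F3 95 84 99 E7 A4 81 D0 8F E1 9B 97

U+0E34: 3-byte form → E0 B8 B4.
U+D5119: 4-byte form → F3 95 84 99.
U+7901: 3-byte form → E7 A4 81.
U+040F: 2-byte form → D0 8F.
U+16D7: 3-byte form → E1 9B 97.
Concatenated (15 bytes): E0 B8 B4 F3 95 84 99 E7 A4 81 D0 8F E1 9B 97.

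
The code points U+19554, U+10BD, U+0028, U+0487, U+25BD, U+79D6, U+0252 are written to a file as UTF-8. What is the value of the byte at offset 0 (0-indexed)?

U+19554 → 4-byte form F0 99 95 94 at offsets 0–3.
Offset 0 falls in char 1's range; it's byte 1 of F0 99 95 94 = 0xF0.

0xF0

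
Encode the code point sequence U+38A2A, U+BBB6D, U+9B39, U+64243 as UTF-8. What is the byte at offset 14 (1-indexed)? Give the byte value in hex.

1-indexed offset 14 is 0-indexed offset 13.
U+38A2A → 4-byte form F0 B8 A8 AA at offsets 0–3.
U+BBB6D → 4-byte form F2 BB AD AD at offsets 4–7.
U+9B39 → 3-byte form E9 AC B9 at offsets 8–10.
U+64243 → 4-byte form F1 A4 89 83 at offsets 11–14.
Offset 13 falls in char 4's range; it's byte 3 of F1 A4 89 83 = 0x89.

0x89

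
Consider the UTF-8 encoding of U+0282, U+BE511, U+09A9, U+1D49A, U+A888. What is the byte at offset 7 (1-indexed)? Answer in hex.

0xE0

1-indexed offset 7 is 0-indexed offset 6.
U+0282 → 2-byte form CA 82 at offsets 0–1.
U+BE511 → 4-byte form F2 BE 94 91 at offsets 2–5.
U+09A9 → 3-byte form E0 A6 A9 at offsets 6–8.
Offset 6 falls in char 3's range; it's byte 1 of E0 A6 A9 = 0xE0.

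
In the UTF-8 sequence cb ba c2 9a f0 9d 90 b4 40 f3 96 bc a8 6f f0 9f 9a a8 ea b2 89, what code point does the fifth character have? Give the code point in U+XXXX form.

Offset 0: leading byte 0xCB = 11001011 → 2-byte char #1 = CB BA.
Offset 2: leading byte 0xC2 = 11000010 → 2-byte char #2 = C2 9A.
Offset 4: leading byte 0xF0 = 11110000 → 4-byte char #3 = F0 9D 90 B4.
Offset 8: leading byte 0x40 = 01000000 → 1-byte char #4 = 40.
Offset 9: leading byte 0xF3 = 11110011 → 4-byte char #5 = F3 96 BC A8.
Leading byte 0xF3 = 11110011 matches 11110xxx → 4-byte sequence.
Byte 1: 0xF3 = 11110011, payload 011 (3 bits).
Byte 2: 0x96 = 10010110 (10xxxxxx ✓), payload 010110.
Byte 3: 0xBC = 10111100 (10xxxxxx ✓), payload 111100.
Byte 4: 0xA8 = 10101000 (10xxxxxx ✓), payload 101000.
Concatenate: 011010110111100101000 = 0xD6F28 (21 bits → U+D6F28).

U+D6F28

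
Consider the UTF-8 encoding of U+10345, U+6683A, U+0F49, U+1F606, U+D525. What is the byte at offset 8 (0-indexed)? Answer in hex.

0xE0

U+10345 → 4-byte form F0 90 8D 85 at offsets 0–3.
U+6683A → 4-byte form F1 A6 A0 BA at offsets 4–7.
U+0F49 → 3-byte form E0 BD 89 at offsets 8–10.
Offset 8 falls in char 3's range; it's byte 1 of E0 BD 89 = 0xE0.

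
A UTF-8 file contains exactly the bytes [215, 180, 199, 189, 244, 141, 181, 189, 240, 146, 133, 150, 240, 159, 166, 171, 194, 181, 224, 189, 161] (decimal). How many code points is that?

Byte at offset 0: 0xD7 = 11010111 → 2-byte char (#1). Advance 2.
Byte at offset 2: 0xC7 = 11000111 → 2-byte char (#2). Advance 2.
Byte at offset 4: 0xF4 = 11110100 → 4-byte char (#3). Advance 4.
Byte at offset 8: 0xF0 = 11110000 → 4-byte char (#4). Advance 4.
Byte at offset 12: 0xF0 = 11110000 → 4-byte char (#5). Advance 4.
Byte at offset 16: 0xC2 = 11000010 → 2-byte char (#6). Advance 2.
Byte at offset 18: 0xE0 = 11100000 → 3-byte char (#7). Advance 3.
Reached end at offset 21 after 7 code points.

7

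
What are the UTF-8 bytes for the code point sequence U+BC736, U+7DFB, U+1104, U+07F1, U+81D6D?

U+BC736: 4-byte form → F2 BC 9C B6.
U+7DFB: 3-byte form → E7 B7 BB.
U+1104: 3-byte form → E1 84 84.
U+07F1: 2-byte form → DF B1.
U+81D6D: 4-byte form → F2 81 B5 AD.
Concatenated (16 bytes): F2 BC 9C B6 E7 B7 BB E1 84 84 DF B1 F2 81 B5 AD.

F2 BC 9C B6 E7 B7 BB E1 84 84 DF B1 F2 81 B5 AD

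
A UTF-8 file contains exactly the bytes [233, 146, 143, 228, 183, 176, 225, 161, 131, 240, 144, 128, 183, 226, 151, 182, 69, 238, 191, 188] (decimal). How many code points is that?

Byte at offset 0: 0xE9 = 11101001 → 3-byte char (#1). Advance 3.
Byte at offset 3: 0xE4 = 11100100 → 3-byte char (#2). Advance 3.
Byte at offset 6: 0xE1 = 11100001 → 3-byte char (#3). Advance 3.
Byte at offset 9: 0xF0 = 11110000 → 4-byte char (#4). Advance 4.
Byte at offset 13: 0xE2 = 11100010 → 3-byte char (#5). Advance 3.
Byte at offset 16: 0x45 = 01000101 → 1-byte char (#6). Advance 1.
Byte at offset 17: 0xEE = 11101110 → 3-byte char (#7). Advance 3.
Reached end at offset 20 after 7 code points.

7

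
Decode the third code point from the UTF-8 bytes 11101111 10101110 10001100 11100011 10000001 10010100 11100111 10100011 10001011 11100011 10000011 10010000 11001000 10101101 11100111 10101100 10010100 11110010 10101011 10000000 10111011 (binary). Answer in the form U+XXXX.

Offset 0: leading byte 0xEF = 11101111 → 3-byte char #1 = EF AE 8C.
Offset 3: leading byte 0xE3 = 11100011 → 3-byte char #2 = E3 81 94.
Offset 6: leading byte 0xE7 = 11100111 → 3-byte char #3 = E7 A3 8B.
Leading byte 0xE7 = 11100111 matches 1110xxxx → 3-byte sequence.
Byte 1: 0xE7 = 11100111, payload 0111 (4 bits).
Byte 2: 0xA3 = 10100011 (10xxxxxx ✓), payload 100011.
Byte 3: 0x8B = 10001011 (10xxxxxx ✓), payload 001011.
Concatenate: 0111100011001011 = 0x78CB (16 bits → U+78CB).

U+78CB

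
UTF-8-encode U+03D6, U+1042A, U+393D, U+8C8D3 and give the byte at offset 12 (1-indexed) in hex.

0xA3

1-indexed offset 12 is 0-indexed offset 11.
U+03D6 → 2-byte form CF 96 at offsets 0–1.
U+1042A → 4-byte form F0 90 90 AA at offsets 2–5.
U+393D → 3-byte form E3 A4 BD at offsets 6–8.
U+8C8D3 → 4-byte form F2 8C A3 93 at offsets 9–12.
Offset 11 falls in char 4's range; it's byte 3 of F2 8C A3 93 = 0xA3.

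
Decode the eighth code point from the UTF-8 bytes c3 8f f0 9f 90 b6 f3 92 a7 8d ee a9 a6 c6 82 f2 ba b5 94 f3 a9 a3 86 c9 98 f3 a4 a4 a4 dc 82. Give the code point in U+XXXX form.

U+0258

Offset 0: leading byte 0xC3 = 11000011 → 2-byte char #1 = C3 8F.
Offset 2: leading byte 0xF0 = 11110000 → 4-byte char #2 = F0 9F 90 B6.
Offset 6: leading byte 0xF3 = 11110011 → 4-byte char #3 = F3 92 A7 8D.
Offset 10: leading byte 0xEE = 11101110 → 3-byte char #4 = EE A9 A6.
Offset 13: leading byte 0xC6 = 11000110 → 2-byte char #5 = C6 82.
Offset 15: leading byte 0xF2 = 11110010 → 4-byte char #6 = F2 BA B5 94.
Offset 19: leading byte 0xF3 = 11110011 → 4-byte char #7 = F3 A9 A3 86.
Offset 23: leading byte 0xC9 = 11001001 → 2-byte char #8 = C9 98.
Leading byte 0xC9 = 11001001 matches 110xxxxx → 2-byte sequence.
Byte 1: 0xC9 = 11001001, payload 01001 (5 bits).
Byte 2: 0x98 = 10011000 (10xxxxxx ✓), payload 011000.
Concatenate: 01001011000 = 0x258 (11 bits → U+0258).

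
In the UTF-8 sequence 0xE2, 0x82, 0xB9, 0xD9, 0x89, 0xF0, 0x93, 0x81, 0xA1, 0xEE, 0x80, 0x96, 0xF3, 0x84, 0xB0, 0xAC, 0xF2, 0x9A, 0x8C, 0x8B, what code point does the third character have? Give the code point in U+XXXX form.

Offset 0: leading byte 0xE2 = 11100010 → 3-byte char #1 = E2 82 B9.
Offset 3: leading byte 0xD9 = 11011001 → 2-byte char #2 = D9 89.
Offset 5: leading byte 0xF0 = 11110000 → 4-byte char #3 = F0 93 81 A1.
Leading byte 0xF0 = 11110000 matches 11110xxx → 4-byte sequence.
Byte 1: 0xF0 = 11110000, payload 000 (3 bits).
Byte 2: 0x93 = 10010011 (10xxxxxx ✓), payload 010011.
Byte 3: 0x81 = 10000001 (10xxxxxx ✓), payload 000001.
Byte 4: 0xA1 = 10100001 (10xxxxxx ✓), payload 100001.
Concatenate: 000010011000001100001 = 0x13061 (21 bits → U+13061).

U+13061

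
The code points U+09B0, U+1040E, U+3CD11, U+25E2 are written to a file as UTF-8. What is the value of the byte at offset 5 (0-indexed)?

U+09B0 → 3-byte form E0 A6 B0 at offsets 0–2.
U+1040E → 4-byte form F0 90 90 8E at offsets 3–6.
Offset 5 falls in char 2's range; it's byte 3 of F0 90 90 8E = 0x90.

0x90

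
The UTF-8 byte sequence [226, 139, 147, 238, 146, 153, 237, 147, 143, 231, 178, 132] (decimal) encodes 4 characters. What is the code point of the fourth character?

U+7C84

Offset 0: leading byte 0xE2 = 11100010 → 3-byte char #1 = E2 8B 93.
Offset 3: leading byte 0xEE = 11101110 → 3-byte char #2 = EE 92 99.
Offset 6: leading byte 0xED = 11101101 → 3-byte char #3 = ED 93 8F.
Offset 9: leading byte 0xE7 = 11100111 → 3-byte char #4 = E7 B2 84.
Leading byte 0xE7 = 11100111 matches 1110xxxx → 3-byte sequence.
Byte 1: 0xE7 = 11100111, payload 0111 (4 bits).
Byte 2: 0xB2 = 10110010 (10xxxxxx ✓), payload 110010.
Byte 3: 0x84 = 10000100 (10xxxxxx ✓), payload 000100.
Concatenate: 0111110010000100 = 0x7C84 (16 bits → U+7C84).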